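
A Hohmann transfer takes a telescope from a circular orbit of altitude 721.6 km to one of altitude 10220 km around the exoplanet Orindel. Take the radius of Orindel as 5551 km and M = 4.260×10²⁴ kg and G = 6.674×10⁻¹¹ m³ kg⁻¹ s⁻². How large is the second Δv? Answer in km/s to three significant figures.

μ = GM = 6.674×10⁻¹¹ × 4.260×10²⁴ = 2.843×10¹⁴ m³/s².
r₁ = 5551 + 721.6 = 6272.6 km = 6.2726×10⁶ m.
r₂ = 5551 + 10220 = 15771 km = 1.5771×10⁷ m.
Transfer ellipse a_t = (r₁ + r₂)/2 = 1.102×10⁷ m.
At r₁: circular v_c1 = √(μ/r₁) = 6732 m/s; transfer-periapsis v_p = √[μ(2/r₁ − 1/a_t)] = 8053 m/s.
At r₂: circular v_c2 = √(μ/r₂) = 4246 m/s; transfer-apoapsis v_a = √[μ(2/r₂ − 1/a_t)] = 3203 m/s.
Δv₂ = v_c2 − v_a = 1043 m/s.
= 1.043 km/s.

Δv ≈ 1.04 km/s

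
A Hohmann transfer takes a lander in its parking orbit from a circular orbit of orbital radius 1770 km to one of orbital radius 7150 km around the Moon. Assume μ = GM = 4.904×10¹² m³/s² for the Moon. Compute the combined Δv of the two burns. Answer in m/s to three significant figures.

r₁ = 1770 km = 1.770×10⁶ m.
r₂ = 7150 km = 7.150×10⁶ m.
Transfer ellipse a_t = (r₁ + r₂)/2 = 4.460×10⁶ m.
At r₁: circular v_c1 = √(μ/r₁) = 1665 m/s; transfer-perilune v_p = √[μ(2/r₁ − 1/a_t)] = 2108 m/s.
Δv₁ = v_p − v_c1 = 443.0 m/s.
At r₂: circular v_c2 = √(μ/r₂) = 828.2 m/s; transfer-apolune v_a = √[μ(2/r₂ − 1/a_t)] = 521.7 m/s.
Δv₂ = v_c2 − v_a = 306.5 m/s.
Total Δv = Δv₁ + Δv₂ = 749.5 m/s.

Δv_total ≈ 749 m/s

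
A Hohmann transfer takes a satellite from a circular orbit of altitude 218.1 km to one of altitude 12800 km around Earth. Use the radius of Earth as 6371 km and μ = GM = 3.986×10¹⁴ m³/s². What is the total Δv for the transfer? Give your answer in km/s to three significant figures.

r₁ = 6371 + 218.1 = 6589.1 km = 6.5891×10⁶ m.
r₂ = 6371 + 12800 = 19171 km = 1.9171×10⁷ m.
Transfer ellipse a_t = (r₁ + r₂)/2 = 1.288×10⁷ m.
At r₁: circular v_c1 = √(μ/r₁) = 7778 m/s; transfer-perigee v_p = √[μ(2/r₁ − 1/a_t)] = 9489 m/s.
Δv₁ = v_p − v_c1 = 1711 m/s.
At r₂: circular v_c2 = √(μ/r₂) = 4560 m/s; transfer-apogee v_a = √[μ(2/r₂ − 1/a_t)] = 3261 m/s.
Δv₂ = v_c2 − v_a = 1298 m/s.
Total Δv = Δv₁ + Δv₂ = 3010 m/s = 3.010 km/s.

Δv_total ≈ 3.01 km/s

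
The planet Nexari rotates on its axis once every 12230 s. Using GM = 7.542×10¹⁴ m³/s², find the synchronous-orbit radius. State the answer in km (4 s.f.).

r_sync ≈ 14190 km

A synchronous orbit has period T, so by Kepler's third law a = (μT²/4π²)^(1/3).
μT²/4π² = 7.542×10¹⁴ × (1.223×10⁴)² / 39.48 = 2.857×10²¹ m³.
a = 1.419×10⁷ m = 14190 km.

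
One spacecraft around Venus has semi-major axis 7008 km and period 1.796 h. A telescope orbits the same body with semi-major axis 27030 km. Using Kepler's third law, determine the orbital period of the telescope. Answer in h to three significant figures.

T₂ ≈ 13.6 h

Kepler's third law: T² ∝ a³, so T₂ = T₁ (a₂/a₁)^(3/2).
a₂/a₁ = 3.857, (a₂/a₁)^(3/2) = 7.575.
T₂ = 1.796 × 7.575 = 13.60 h.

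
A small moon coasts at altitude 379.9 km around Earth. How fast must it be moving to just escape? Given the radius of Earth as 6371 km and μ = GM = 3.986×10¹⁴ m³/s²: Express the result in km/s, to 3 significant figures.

r = 6371 + 379.9 = 6750.9 km = 6.7509×10⁶ m.
Escape speed v_esc = √(2μ/r) = √(2 × 3.986×10¹⁴ / 6.751×10⁶) = √(1.181×10⁸) = 10870 m/s.
= 10.87 km/s.

v_esc ≈ 10.9 km/s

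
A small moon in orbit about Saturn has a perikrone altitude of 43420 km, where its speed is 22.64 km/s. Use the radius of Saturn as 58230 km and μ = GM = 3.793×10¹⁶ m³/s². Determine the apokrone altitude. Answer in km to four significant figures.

apokrone altitude ≈ 1.647×10⁵ km

r_p = 58230 + 43420 = 1.0165×10⁵ km = 1.016×10⁸ m.
Specific energy ε = v²/2 − μ/r = -1.169×10⁸ J/kg, so a = −μ/(2ε) = 1.623×10⁸ m.
The apsides satisfy r_p + r_a = 2a, so the apokrone radius is 2a − r_p = 2.229×10⁸ m = 2.2293×10⁵ km.
Apokrone altitude = 2.2293×10⁵ − 58230 = 1.6470×10⁵ km.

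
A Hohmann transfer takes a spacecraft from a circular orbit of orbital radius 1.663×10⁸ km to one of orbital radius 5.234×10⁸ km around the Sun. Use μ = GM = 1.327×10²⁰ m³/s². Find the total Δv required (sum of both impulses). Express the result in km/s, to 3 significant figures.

r₁ = 1.663×10⁸ km = 1.663×10¹¹ m.
r₂ = 5.234×10⁸ km = 5.234×10¹¹ m.
Transfer ellipse a_t = (r₁ + r₂)/2 = 3.448×10¹¹ m.
At r₁: circular v_c1 = √(μ/r₁) = 28250 m/s; transfer-perihelion v_p = √[μ(2/r₁ − 1/a_t)] = 34800 m/s.
Δv₁ = v_p − v_c1 = 6553 m/s.
At r₂: circular v_c2 = √(μ/r₂) = 15920 m/s; transfer-aphelion v_a = √[μ(2/r₂ − 1/a_t)] = 11060 m/s.
Δv₂ = v_c2 − v_a = 4865 m/s.
Total Δv = Δv₁ + Δv₂ = 11420 m/s = 11.42 km/s.

Δv_total ≈ 11.4 km/s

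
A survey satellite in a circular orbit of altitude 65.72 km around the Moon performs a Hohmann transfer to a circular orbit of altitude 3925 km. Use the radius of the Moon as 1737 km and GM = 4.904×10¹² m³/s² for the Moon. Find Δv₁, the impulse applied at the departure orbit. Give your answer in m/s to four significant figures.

r₁ = 1737 + 65.72 = 1802.7 km = 1.8027×10⁶ m.
r₂ = 1737 + 3925 = 5662.0 km = 5.6620×10⁶ m.
Transfer ellipse a_t = (r₁ + r₂)/2 = 3.732×10⁶ m.
At r₁: circular v_c1 = √(μ/r₁) = 1649 m/s; transfer-perilune v_p = √[μ(2/r₁ − 1/a_t)] = 2031 m/s.
Δv₁ = v_p − v_c1 = 382.1 m/s.

Δv ≈ 382.1 m/s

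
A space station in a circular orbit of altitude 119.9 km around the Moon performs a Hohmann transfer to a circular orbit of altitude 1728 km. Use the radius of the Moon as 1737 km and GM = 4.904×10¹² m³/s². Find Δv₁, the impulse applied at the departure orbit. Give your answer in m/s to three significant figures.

Δv ≈ 229 m/s

r₁ = 1737 + 119.9 = 1856.9 km = 1.8569×10⁶ m.
r₂ = 1737 + 1728 = 3465.0 km = 3.4650×10⁶ m.
Transfer ellipse a_t = (r₁ + r₂)/2 = 2.661×10⁶ m.
At r₁: circular v_c1 = √(μ/r₁) = 1625 m/s; transfer-perilune v_p = √[μ(2/r₁ − 1/a_t)] = 1854 m/s.
Δv₁ = v_p − v_c1 = 229.3 m/s.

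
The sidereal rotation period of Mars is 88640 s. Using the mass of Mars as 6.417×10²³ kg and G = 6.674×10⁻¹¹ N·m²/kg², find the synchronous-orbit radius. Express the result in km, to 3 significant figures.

r_sync ≈ 20400 km

μ = GM = 6.674×10⁻¹¹ × 6.417×10²³ = 4.283×10¹³ m³/s².
A synchronous orbit has period T, so by Kepler's third law a = (μT²/4π²)^(1/3).
μT²/4π² = 4.283×10¹³ × (8.864×10⁴)² / 39.48 = 8.524×10²¹ m³.
a = 2.043×10⁷ m = 20427 km.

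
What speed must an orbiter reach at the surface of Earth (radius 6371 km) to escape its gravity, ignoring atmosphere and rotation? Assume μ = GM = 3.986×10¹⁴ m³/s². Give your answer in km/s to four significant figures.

r = R = 6.371×10⁶ m.
Escape speed v_esc = √(2μ/r) = √(2 × 3.986×10¹⁴ / 6.371×10⁶) = √(1.251×10⁸) = 11190 m/s.
= 11.19 km/s.

v_esc ≈ 11.19 km/s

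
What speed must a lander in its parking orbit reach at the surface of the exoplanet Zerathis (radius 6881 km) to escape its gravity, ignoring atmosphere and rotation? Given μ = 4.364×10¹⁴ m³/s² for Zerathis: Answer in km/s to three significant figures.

v_esc ≈ 11.3 km/s

r = R = 6.881×10⁶ m.
Escape speed v_esc = √(2μ/r) = √(2 × 4.364×10¹⁴ / 6.881×10⁶) = √(1.268×10⁸) = 11260 m/s.
= 11.26 km/s.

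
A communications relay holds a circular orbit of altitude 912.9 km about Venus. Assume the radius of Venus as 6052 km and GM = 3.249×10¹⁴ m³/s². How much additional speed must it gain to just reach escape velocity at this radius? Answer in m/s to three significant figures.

r = 6052 + 912.9 = 6964.9 km = 6.9649×10⁶ m.
Circular speed v_c = √(μ/r) = 6830 m/s.
Escape speed v_esc = √(2μ/r) = √2 × v_c = 9659 m/s.
Δv = v_esc − v_c = 2829 m/s.

Δv ≈ 2830 m/s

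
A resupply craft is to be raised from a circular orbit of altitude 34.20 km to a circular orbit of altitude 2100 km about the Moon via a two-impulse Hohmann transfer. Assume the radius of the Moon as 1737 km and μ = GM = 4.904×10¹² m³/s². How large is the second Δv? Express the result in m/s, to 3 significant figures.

Δv ≈ 232 m/s

r₁ = 1737 + 34.20 = 1771.2 km = 1.7712×10⁶ m.
r₂ = 1737 + 2100 = 3837.0 km = 3.8370×10⁶ m.
Transfer ellipse a_t = (r₁ + r₂)/2 = 2.804×10⁶ m.
At r₁: circular v_c1 = √(μ/r₁) = 1664 m/s; transfer-perilune v_p = √[μ(2/r₁ − 1/a_t)] = 1946 m/s.
At r₂: circular v_c2 = √(μ/r₂) = 1131 m/s; transfer-apolune v_a = √[μ(2/r₂ − 1/a_t)] = 898.5 m/s.
Δv₂ = v_c2 − v_a = 232.0 m/s.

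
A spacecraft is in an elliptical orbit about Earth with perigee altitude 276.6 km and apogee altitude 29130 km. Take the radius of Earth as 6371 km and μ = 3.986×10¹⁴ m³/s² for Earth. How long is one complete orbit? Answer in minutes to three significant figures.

r_p = 6371 + 276.6 = 6647.6 km = 6.6476×10⁶ m.
r_a = 6371 + 29130 = 35501 km = 3.5501×10⁷ m.
Semi-major axis a = (r_p + r_a)/2 = (6647.6 + 35501)/2 = 21074 km = 2.107×10⁷ m.
By Kepler's third law T = 2π√(a³/μ) = 2π × 4.846×10³ = 3.045×10⁴ s.
= 507.4 minutes.

T ≈ 507 minutes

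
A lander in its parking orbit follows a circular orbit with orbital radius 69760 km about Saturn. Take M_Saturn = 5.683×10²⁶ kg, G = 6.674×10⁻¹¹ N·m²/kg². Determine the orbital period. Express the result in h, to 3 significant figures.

T ≈ 5.22 h

μ = GM = 6.674×10⁻¹¹ × 5.683×10²⁶ = 3.793×10¹⁶ m³/s².
r = 69760 km = 6.976×10⁷ m.
Kepler's third law: T = 2π√(r³/μ) = 2π√((6.976×10⁷)³ / 3.793×10¹⁶).
r³/μ = 8.951×10⁶ s², so T = 2π × 2.992×10³ = 1.880×10⁴ s.
Converting: 1.880×10⁴ s ÷ 3600 = 5.222 h.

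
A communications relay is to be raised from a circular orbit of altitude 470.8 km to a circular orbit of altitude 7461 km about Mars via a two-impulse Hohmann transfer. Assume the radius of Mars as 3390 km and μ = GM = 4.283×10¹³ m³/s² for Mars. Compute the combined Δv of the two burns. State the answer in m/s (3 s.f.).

r₁ = 3390 + 470.8 = 3860.8 km = 3.8608×10⁶ m.
r₂ = 3390 + 7461 = 10851 km = 1.0851×10⁷ m.
Transfer ellipse a_t = (r₁ + r₂)/2 = 7.356×10⁶ m.
At r₁: circular v_c1 = √(μ/r₁) = 3331 m/s; transfer-periapsis v_p = √[μ(2/r₁ − 1/a_t)] = 4045 m/s.
Δv₁ = v_p − v_c1 = 714.6 m/s.
At r₂: circular v_c2 = √(μ/r₂) = 1987 m/s; transfer-apoapsis v_a = √[μ(2/r₂ − 1/a_t)] = 1439 m/s.
Δv₂ = v_c2 − v_a = 547.4 m/s.
Total Δv = Δv₁ + Δv₂ = 1262 m/s.

Δv_total ≈ 1260 m/s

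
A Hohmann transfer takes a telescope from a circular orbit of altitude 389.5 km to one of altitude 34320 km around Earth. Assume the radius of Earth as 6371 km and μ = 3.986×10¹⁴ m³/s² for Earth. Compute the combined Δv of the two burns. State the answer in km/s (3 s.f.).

r₁ = 6371 + 389.5 = 6760.5 km = 6.7605×10⁶ m.
r₂ = 6371 + 34320 = 40691 km = 4.0691×10⁷ m.
Transfer ellipse a_t = (r₁ + r₂)/2 = 2.373×10⁷ m.
At r₁: circular v_c1 = √(μ/r₁) = 7679 m/s; transfer-perigee v_p = √[μ(2/r₁ − 1/a_t)] = 10060 m/s.
Δv₁ = v_p − v_c1 = 2377 m/s.
At r₂: circular v_c2 = √(μ/r₂) = 3130 m/s; transfer-apogee v_a = √[μ(2/r₂ − 1/a_t)] = 1671 m/s.
Δv₂ = v_c2 − v_a = 1459 m/s.
Total Δv = Δv₁ + Δv₂ = 3836 m/s = 3.836 km/s.

Δv_total ≈ 3.84 km/s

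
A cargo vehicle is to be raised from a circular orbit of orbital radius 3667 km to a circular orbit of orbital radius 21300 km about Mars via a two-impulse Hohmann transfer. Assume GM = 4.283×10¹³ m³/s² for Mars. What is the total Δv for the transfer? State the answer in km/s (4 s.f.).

Δv_total ≈ 1.696 km/s

r₁ = 3667 km = 3.667×10⁶ m.
r₂ = 21300 km = 2.130×10⁷ m.
Transfer ellipse a_t = (r₁ + r₂)/2 = 1.248×10⁷ m.
At r₁: circular v_c1 = √(μ/r₁) = 3418 m/s; transfer-periapsis v_p = √[μ(2/r₁ − 1/a_t)] = 4464 m/s.
Δv₁ = v_p − v_c1 = 1047 m/s.
At r₂: circular v_c2 = √(μ/r₂) = 1418 m/s; transfer-apoapsis v_a = √[μ(2/r₂ − 1/a_t)] = 768.5 m/s.
Δv₂ = v_c2 − v_a = 649.5 m/s.
Total Δv = Δv₁ + Δv₂ = 1696 m/s = 1.696 km/s.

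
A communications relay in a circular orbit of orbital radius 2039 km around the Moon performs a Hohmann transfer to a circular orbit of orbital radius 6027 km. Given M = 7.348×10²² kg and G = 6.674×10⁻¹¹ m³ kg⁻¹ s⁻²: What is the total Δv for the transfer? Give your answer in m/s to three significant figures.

μ = GM = 6.674×10⁻¹¹ × 7.348×10²² = 4.904×10¹² m³/s².
r₁ = 2039 km = 2.039×10⁶ m.
r₂ = 6027 km = 6.027×10⁶ m.
Transfer ellipse a_t = (r₁ + r₂)/2 = 4.033×10⁶ m.
At r₁: circular v_c1 = √(μ/r₁) = 1551 m/s; transfer-perilune v_p = √[μ(2/r₁ − 1/a_t)] = 1896 m/s.
Δv₁ = v_p − v_c1 = 345.0 m/s.
At r₂: circular v_c2 = √(μ/r₂) = 902.0 m/s; transfer-apolune v_a = √[μ(2/r₂ − 1/a_t)] = 641.4 m/s.
Δv₂ = v_c2 − v_a = 260.7 m/s.
Total Δv = Δv₁ + Δv₂ = 605.7 m/s.

Δv_total ≈ 606 m/s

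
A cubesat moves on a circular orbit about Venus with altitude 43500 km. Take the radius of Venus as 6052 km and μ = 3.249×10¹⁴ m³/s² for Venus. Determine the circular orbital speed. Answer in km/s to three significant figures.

v ≈ 2.56 km/s

r = 6052 + 43500 = 49552 km = 4.9552×10⁷ m.
For a circular orbit v = √(μ/r) = √(3.249×10¹⁴ / 4.955×10⁷) = √(6.557×10⁶) = 2561 m/s.
That is 2.561 km/s.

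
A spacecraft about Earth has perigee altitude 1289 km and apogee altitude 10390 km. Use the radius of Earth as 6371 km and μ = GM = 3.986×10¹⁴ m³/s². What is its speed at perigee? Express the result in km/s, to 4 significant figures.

v ≈ 8.452 km/s

r_p = 6371 + 1289 = 7660.0 km = 7.6600×10⁶ m.
r_a = 6371 + 10390 = 16761 km = 1.6761×10⁷ m.
Semi-major axis a = (r_p + r_a)/2 = 12210 km = 1.221×10⁷ m.
Vis-viva: v² = μ(2/r − 1/a) = 3.986×10¹⁴ × (2.611×10⁻⁷ − 8.190×10⁻⁸) = 7.143×10⁷ m²/s².
v = 8452 m/s = 8.452 km/s.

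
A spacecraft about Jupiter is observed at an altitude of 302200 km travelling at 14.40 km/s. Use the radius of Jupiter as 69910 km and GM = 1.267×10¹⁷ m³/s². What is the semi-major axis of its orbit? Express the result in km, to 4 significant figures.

a ≈ 2.675×10⁵ km

r = 69910 + 302200 = 3.7211×10⁵ km = 3.721×10⁸ m.
Vis-viva rearranged: 1/a = 2/r − v²/μ = 5.375×10⁻⁹ − 1.637×10⁻⁹ = 3.738×10⁻⁹ m⁻¹.
a = 2.675×10⁸ m = 2.6751×10⁵ km.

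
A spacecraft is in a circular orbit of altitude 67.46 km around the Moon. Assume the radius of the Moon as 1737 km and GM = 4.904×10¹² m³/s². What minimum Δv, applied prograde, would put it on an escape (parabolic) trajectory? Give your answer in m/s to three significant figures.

Δv ≈ 683 m/s

r = 1737 + 67.46 = 1804.5 km = 1.8045×10⁶ m.
Circular speed v_c = √(μ/r) = 1649 m/s.
Escape speed v_esc = √(2μ/r) = √2 × v_c = 2331 m/s.
Δv = v_esc − v_c = 682.9 m/s.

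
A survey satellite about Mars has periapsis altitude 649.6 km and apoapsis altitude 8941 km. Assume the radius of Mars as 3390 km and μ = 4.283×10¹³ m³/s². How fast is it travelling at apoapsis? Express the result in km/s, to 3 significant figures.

r_p = 3390 + 649.6 = 4039.6 km = 4.0396×10⁶ m.
r_a = 3390 + 8941 = 12331 km = 1.2331×10⁷ m.
Semi-major axis a = (r_p + r_a)/2 = 8185.3 km = 8.185×10⁶ m.
Vis-viva: v² = μ(2/r − 1/a) = 4.283×10¹³ × (1.622×10⁻⁷ − 1.222×10⁻⁷) = 1.714×10⁶ m²/s².
v = 1309 m/s = 1.309 km/s.

v ≈ 1.31 km/s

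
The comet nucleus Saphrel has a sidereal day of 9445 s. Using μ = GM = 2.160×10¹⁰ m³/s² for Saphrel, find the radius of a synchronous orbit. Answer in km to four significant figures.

A synchronous orbit has period T, so by Kepler's third law a = (μT²/4π²)^(1/3).
μT²/4π² = 2.160×10¹⁰ × (9.445×10³)² / 39.48 = 4.881×10¹⁶ m³.
a = 3.655×10⁵ m = 365.45 km.

r_sync ≈ 365.5 km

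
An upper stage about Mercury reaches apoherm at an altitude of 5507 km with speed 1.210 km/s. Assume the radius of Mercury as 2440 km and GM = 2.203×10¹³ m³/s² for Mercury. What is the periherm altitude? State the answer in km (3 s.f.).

periherm altitude ≈ 412 km

r_a = 2440 + 5507 = 7947.0 km = 7.947×10⁶ m.
Specific energy ε = v²/2 − μ/r = -2.040×10⁶ J/kg, so a = −μ/(2ε) = 5.399×10⁶ m.
The apsides satisfy r_p + r_a = 2a, so the periherm radius is 2a − r_a = 2.852×10⁶ m = 2851.7 km.
Periherm altitude = 2851.7 − 2440 = 411.67 km.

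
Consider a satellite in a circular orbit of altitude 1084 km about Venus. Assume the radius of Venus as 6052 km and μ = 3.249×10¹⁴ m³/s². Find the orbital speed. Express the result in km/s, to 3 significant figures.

v ≈ 6.75 km/s

r = 6052 + 1084 = 7136.0 km = 7.1360×10⁶ m.
For a circular orbit v = √(μ/r) = √(3.249×10¹⁴ / 7.136×10⁶) = √(4.553×10⁷) = 6748 m/s.
That is 6.748 km/s.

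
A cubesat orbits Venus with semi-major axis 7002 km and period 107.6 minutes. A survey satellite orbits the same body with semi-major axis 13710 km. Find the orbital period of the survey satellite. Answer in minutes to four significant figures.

Kepler's third law: T² ∝ a³, so T₂ = T₁ (a₂/a₁)^(3/2).
a₂/a₁ = 1.958, (a₂/a₁)^(3/2) = 2.740.
T₂ = 107.6 × 2.740 = 294.8 minutes.

T₂ ≈ 294.8 minutes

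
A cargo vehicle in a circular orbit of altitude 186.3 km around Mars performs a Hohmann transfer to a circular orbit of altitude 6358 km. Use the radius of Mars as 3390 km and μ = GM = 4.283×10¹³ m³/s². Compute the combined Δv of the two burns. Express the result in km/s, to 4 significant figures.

Δv_total ≈ 1.286 km/s

r₁ = 3390 + 186.3 = 3576.3 km = 3.5763×10⁶ m.
r₂ = 3390 + 6358 = 9748.0 km = 9.7480×10⁶ m.
Transfer ellipse a_t = (r₁ + r₂)/2 = 6.662×10⁶ m.
At r₁: circular v_c1 = √(μ/r₁) = 3461 m/s; transfer-periapsis v_p = √[μ(2/r₁ − 1/a_t)] = 4186 m/s.
Δv₁ = v_p − v_c1 = 725.4 m/s.
At r₂: circular v_c2 = √(μ/r₂) = 2096 m/s; transfer-apoapsis v_a = √[μ(2/r₂ − 1/a_t)] = 1536 m/s.
Δv₂ = v_c2 − v_a = 560.4 m/s.
Total Δv = Δv₁ + Δv₂ = 1286 m/s = 1.286 km/s.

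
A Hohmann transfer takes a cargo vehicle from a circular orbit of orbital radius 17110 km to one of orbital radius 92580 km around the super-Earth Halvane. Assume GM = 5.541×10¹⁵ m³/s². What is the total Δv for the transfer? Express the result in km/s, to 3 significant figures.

Δv_total ≈ 8.80 km/s

r₁ = 17110 km = 1.711×10⁷ m.
r₂ = 92580 km = 9.258×10⁷ m.
Transfer ellipse a_t = (r₁ + r₂)/2 = 5.484×10⁷ m.
At r₁: circular v_c1 = √(μ/r₁) = 18000 m/s; transfer-periapsis v_p = √[μ(2/r₁ − 1/a_t)] = 23380 m/s.
Δv₁ = v_p − v_c1 = 5385 m/s.
At r₂: circular v_c2 = √(μ/r₂) = 7736 m/s; transfer-apoapsis v_a = √[μ(2/r₂ − 1/a_t)] = 4321 m/s.
Δv₂ = v_c2 − v_a = 3415 m/s.
Total Δv = Δv₁ + Δv₂ = 8800 m/s = 8.800 km/s.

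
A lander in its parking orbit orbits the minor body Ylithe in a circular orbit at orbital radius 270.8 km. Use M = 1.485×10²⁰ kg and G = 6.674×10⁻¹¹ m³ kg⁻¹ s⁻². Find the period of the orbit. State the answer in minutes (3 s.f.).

T ≈ 148 minutes

μ = GM = 6.674×10⁻¹¹ × 1.485×10²⁰ = 9.911×10⁹ m³/s².
r = 270.8 km = 2.708×10⁵ m.
Kepler's third law: T = 2π√(r³/μ) = 2π√((2.708×10⁵)³ / 9.911×10⁹).
r³/μ = 2.004×10⁶ s², so T = 2π × 1.416×10³ = 8.894×10³ s.
Converting: 8.894×10³ s ÷ 60.00 = 148.2 minutes.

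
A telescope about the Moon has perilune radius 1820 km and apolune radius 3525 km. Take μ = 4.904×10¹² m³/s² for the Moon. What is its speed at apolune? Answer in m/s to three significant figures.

Semi-major axis a = (r_p + r_a)/2 = 2672.5 km = 2.672×10⁶ m.
Vis-viva: v² = μ(2/r − 1/a) = 4.904×10¹² × (5.674×10⁻⁷ − 3.742×10⁻⁷) = 9.474×10⁵ m²/s².
v = 973.4 m/s.

v ≈ 973 m/s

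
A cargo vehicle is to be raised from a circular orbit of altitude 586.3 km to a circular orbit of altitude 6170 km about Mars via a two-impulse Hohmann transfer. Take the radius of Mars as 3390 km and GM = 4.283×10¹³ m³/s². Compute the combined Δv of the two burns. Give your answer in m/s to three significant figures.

Δv_total ≈ 1110 m/s

r₁ = 3390 + 586.3 = 3976.3 km = 3.9763×10⁶ m.
r₂ = 3390 + 6170 = 9560.0 km = 9.5600×10⁶ m.
Transfer ellipse a_t = (r₁ + r₂)/2 = 6.768×10⁶ m.
At r₁: circular v_c1 = √(μ/r₁) = 3282 m/s; transfer-periapsis v_p = √[μ(2/r₁ − 1/a_t)] = 3901 m/s.
Δv₁ = v_p − v_c1 = 618.6 m/s.
At r₂: circular v_c2 = √(μ/r₂) = 2117 m/s; transfer-apoapsis v_a = √[μ(2/r₂ − 1/a_t)] = 1622 m/s.
Δv₂ = v_c2 − v_a = 494.3 m/s.
Total Δv = Δv₁ + Δv₂ = 1113 m/s.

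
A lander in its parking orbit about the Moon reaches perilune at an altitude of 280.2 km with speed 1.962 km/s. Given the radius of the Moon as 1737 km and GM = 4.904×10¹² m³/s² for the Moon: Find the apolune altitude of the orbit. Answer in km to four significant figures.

r_p = 1737 + 280.2 = 2017.2 km = 2.017×10⁶ m.
Specific energy ε = v²/2 − μ/r = -5.064×10⁵ J/kg, so a = −μ/(2ε) = 4.842×10⁶ m.
The apsides satisfy r_p + r_a = 2a, so the apolune radius is 2a − r_p = 7.667×10⁶ m = 7667.4 km.
Apolune altitude = 7667.4 − 1737 = 5930.4 km.

apolune altitude ≈ 5930 km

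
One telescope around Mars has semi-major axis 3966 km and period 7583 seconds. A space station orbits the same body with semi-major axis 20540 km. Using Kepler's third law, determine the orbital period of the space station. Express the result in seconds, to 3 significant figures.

T₂ ≈ 89400 seconds

Kepler's third law: T² ∝ a³, so T₂ = T₁ (a₂/a₁)^(3/2).
a₂/a₁ = 5.179, (a₂/a₁)^(3/2) = 11.79.
T₂ = 7583 × 11.79 = 89370 seconds.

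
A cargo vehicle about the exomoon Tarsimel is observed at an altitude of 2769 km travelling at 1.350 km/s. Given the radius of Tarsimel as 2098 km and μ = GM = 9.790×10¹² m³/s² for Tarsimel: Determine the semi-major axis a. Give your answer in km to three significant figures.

a ≈ 4450 km

r = 2098 + 2769 = 4867.0 km = 4.867×10⁶ m.
Specific orbital energy ε = v²/2 − μ/r = (1350)²/2 − 9.790×10¹²/4.867×10⁶ = -1.100×10⁶ J/kg.
Since ε = −μ/(2a), a = −μ/(2ε) = 4.449×10⁶ m = 4449.0 km.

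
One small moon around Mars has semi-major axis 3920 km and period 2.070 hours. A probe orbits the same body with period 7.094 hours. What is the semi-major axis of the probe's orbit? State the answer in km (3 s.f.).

a₂ ≈ 8910 km

Kepler's third law: a³ ∝ T², so a₂ = a₁ (T₂/T₁)^(2/3).
T₂/T₁ = 3.427, (T₂/T₁)^(2/3) = 2.273.
a₂ = 3920 × 2.273 = 8910 km.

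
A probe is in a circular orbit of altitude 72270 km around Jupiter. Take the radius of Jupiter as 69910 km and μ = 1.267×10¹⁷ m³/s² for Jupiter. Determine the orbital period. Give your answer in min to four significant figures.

r = 69910 + 72270 = 142180 km = 1.4218×10⁸ m.
Kepler's third law: T = 2π√(r³/μ) = 2π√((1.422×10⁸)³ / 1.267×10¹⁷).
r³/μ = 2.269×10⁷ s², so T = 2π × 4.763×10³ = 2.993×10⁴ s.
Converting: 2.993×10⁴ s ÷ 60.00 = 498.8 min.

T ≈ 498.8 min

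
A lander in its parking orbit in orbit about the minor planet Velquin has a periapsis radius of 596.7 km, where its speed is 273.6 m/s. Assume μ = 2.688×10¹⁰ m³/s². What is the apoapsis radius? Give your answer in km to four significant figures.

apoapsis radius ≈ 2931 km

r_p = 5.967×10⁵ m.
Specific energy ε = v²/2 − μ/r = -7.619×10³ J/kg, so a = −μ/(2ε) = 1.764×10⁶ m.
The apsides satisfy r_p + r_a = 2a, so the apoapsis radius is 2a − r_p = 2.931×10⁶ m = 2931.2 km.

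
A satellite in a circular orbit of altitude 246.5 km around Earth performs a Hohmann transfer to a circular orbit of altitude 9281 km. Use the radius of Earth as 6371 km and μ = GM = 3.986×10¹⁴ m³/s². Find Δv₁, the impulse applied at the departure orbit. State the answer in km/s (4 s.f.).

Δv ≈ 1.441 km/s

r₁ = 6371 + 246.5 = 6617.5 km = 6.6175×10⁶ m.
r₂ = 6371 + 9281 = 15652 km = 1.5652×10⁷ m.
Transfer ellipse a_t = (r₁ + r₂)/2 = 1.113×10⁷ m.
At r₁: circular v_c1 = √(μ/r₁) = 7761 m/s; transfer-perigee v_p = √[μ(2/r₁ − 1/a_t)] = 9202 m/s.
Δv₁ = v_p − v_c1 = 1441 m/s.
= 1.441 km/s.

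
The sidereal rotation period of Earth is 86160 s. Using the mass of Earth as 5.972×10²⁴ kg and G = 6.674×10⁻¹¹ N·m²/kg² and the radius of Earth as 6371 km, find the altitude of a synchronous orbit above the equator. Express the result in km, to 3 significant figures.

h_sync ≈ 35800 km

μ = GM = 6.674×10⁻¹¹ × 5.972×10²⁴ = 3.986×10¹⁴ m³/s².
A synchronous orbit has period T, so by Kepler's third law a = (μT²/4π²)^(1/3).
μT²/4π² = 3.986×10¹⁴ × (8.616×10⁴)² / 39.48 = 7.495×10²² m³.
a = 4.216×10⁷ m = 42162 km.
Altitude h = a − R = 42162 − 6371 = 35791 km.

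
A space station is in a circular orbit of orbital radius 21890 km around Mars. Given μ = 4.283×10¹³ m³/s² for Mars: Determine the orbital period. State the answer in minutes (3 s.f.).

T ≈ 1640 minutes

r = 21890 km = 2.189×10⁷ m.
Kepler's third law: T = 2π√(r³/μ) = 2π√((2.189×10⁷)³ / 4.283×10¹³).
r³/μ = 2.449×10⁸ s², so T = 2π × 1.565×10⁴ = 9.833×10⁴ s.
Converting: 9.833×10⁴ s ÷ 60.00 = 1639 minutes.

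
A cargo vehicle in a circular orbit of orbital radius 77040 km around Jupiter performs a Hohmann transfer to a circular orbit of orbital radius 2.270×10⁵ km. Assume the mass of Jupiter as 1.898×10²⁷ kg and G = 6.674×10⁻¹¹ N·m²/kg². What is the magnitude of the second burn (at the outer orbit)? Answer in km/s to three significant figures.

μ = GM = 6.674×10⁻¹¹ × 1.898×10²⁷ = 1.267×10¹⁷ m³/s².
r₁ = 77040 km = 7.704×10⁷ m.
r₂ = 2.270×10⁵ km = 2.270×10⁸ m.
Transfer ellipse a_t = (r₁ + r₂)/2 = 1.520×10⁸ m.
At r₁: circular v_c1 = √(μ/r₁) = 40550 m/s; transfer-perijove v_p = √[μ(2/r₁ − 1/a_t)] = 49550 m/s.
At r₂: circular v_c2 = √(μ/r₂) = 23620 m/s; transfer-apojove v_a = √[μ(2/r₂ − 1/a_t)] = 16820 m/s.
Δv₂ = v_c2 − v_a = 6806 m/s.
= 6.806 km/s.

Δv ≈ 6.81 km/s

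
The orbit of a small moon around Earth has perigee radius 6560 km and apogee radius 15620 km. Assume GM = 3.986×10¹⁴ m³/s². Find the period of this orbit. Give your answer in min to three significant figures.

Semi-major axis a = (r_p + r_a)/2 = (6560.0 + 15620)/2 = 11090 km = 1.109×10⁷ m.
By Kepler's third law T = 2π√(a³/μ) = 2π × 1.850×10³ = 1.162×10⁴ s.
= 193.7 min.

T ≈ 194 min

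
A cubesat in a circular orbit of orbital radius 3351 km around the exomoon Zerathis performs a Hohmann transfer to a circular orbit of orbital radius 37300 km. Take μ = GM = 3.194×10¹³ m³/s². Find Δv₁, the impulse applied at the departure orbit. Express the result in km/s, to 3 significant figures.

Δv ≈ 1.09 km/s

r₁ = 3351 km = 3.351×10⁶ m.
r₂ = 37300 km = 3.730×10⁷ m.
Transfer ellipse a_t = (r₁ + r₂)/2 = 2.033×10⁷ m.
At r₁: circular v_c1 = √(μ/r₁) = 3087 m/s; transfer-periapsis v_p = √[μ(2/r₁ − 1/a_t)] = 4182 m/s.
Δv₁ = v_p − v_c1 = 1095 m/s.
= 1.095 km/s.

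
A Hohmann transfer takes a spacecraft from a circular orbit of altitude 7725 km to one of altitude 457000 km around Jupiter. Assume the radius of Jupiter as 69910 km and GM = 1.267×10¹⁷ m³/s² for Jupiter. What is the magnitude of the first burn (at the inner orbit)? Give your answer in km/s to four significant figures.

r₁ = 69910 + 7725 = 77635 km = 7.7635×10⁷ m.
r₂ = 69910 + 457000 = 526910 km = 5.2691×10⁸ m.
Transfer ellipse a_t = (r₁ + r₂)/2 = 3.023×10⁸ m.
At r₁: circular v_c1 = √(μ/r₁) = 40400 m/s; transfer-perijove v_p = √[μ(2/r₁ − 1/a_t)] = 53340 m/s.
Δv₁ = v_p − v_c1 = 12940 m/s.
= 12.94 km/s.

Δv ≈ 12.94 km/s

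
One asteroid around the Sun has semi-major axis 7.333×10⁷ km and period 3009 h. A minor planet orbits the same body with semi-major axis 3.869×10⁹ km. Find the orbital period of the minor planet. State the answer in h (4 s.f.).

Kepler's third law: T² ∝ a³, so T₂ = T₁ (a₂/a₁)^(3/2).
a₂/a₁ = 52.76, (a₂/a₁)^(3/2) = 383.2.
T₂ = 3009 × 383.2 = 1.153×10⁶ h.

T₂ ≈ 1.153×10⁶ h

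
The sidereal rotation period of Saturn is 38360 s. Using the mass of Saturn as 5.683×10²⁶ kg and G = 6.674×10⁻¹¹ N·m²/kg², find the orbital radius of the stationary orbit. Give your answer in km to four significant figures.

μ = GM = 6.674×10⁻¹¹ × 5.683×10²⁶ = 3.793×10¹⁶ m³/s².
A synchronous orbit has period T, so by Kepler's third law a = (μT²/4π²)^(1/3).
μT²/4π² = 3.793×10¹⁶ × (3.836×10⁴)² / 39.48 = 1.414×10²⁴ m³.
a = 1.122×10⁸ m = 1.1223×10⁵ km.

r_sync ≈ 1.122×10⁵ km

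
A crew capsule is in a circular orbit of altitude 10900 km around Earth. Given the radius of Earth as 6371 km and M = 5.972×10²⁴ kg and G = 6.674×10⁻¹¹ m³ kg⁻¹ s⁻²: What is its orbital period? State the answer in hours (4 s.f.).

μ = GM = 6.674×10⁻¹¹ × 5.972×10²⁴ = 3.986×10¹⁴ m³/s².
r = 6371 + 10900 = 17271 km = 1.7271×10⁷ m.
Kepler's third law: T = 2π√(r³/μ) = 2π√((1.727×10⁷)³ / 3.986×10¹⁴).
r³/μ = 1.293×10⁷ s², so T = 2π × 3.595×10³ = 2.259×10⁴ s.
Converting: 2.259×10⁴ s ÷ 3600 = 6.275 hours.

T ≈ 6.275 hours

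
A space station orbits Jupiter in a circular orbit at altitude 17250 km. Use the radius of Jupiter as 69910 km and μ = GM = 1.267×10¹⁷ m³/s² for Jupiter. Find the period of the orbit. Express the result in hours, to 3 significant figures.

T ≈ 3.99 hours

r = 69910 + 17250 = 87160 km = 8.7160×10⁷ m.
Kepler's third law: T = 2π√(r³/μ) = 2π√((8.716×10⁷)³ / 1.267×10¹⁷).
r³/μ = 5.226×10⁶ s², so T = 2π × 2.286×10³ = 1.436×10⁴ s.
Converting: 1.436×10⁴ s ÷ 3600 = 3.990 hours.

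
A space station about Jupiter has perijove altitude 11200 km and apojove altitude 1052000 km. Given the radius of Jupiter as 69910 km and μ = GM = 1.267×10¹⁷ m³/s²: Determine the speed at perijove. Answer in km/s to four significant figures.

r_p = 69910 + 11200 = 81110 km = 8.1110×10⁷ m.
r_a = 69910 + 1052000 = 1121900 km = 1.1219×10⁹ m.
Semi-major axis a = (r_p + r_a)/2 = 6.0151×10⁵ km = 6.015×10⁸ m.
Vis-viva: v² = μ(2/r − 1/a) = 1.267×10¹⁷ × (2.466×10⁻⁸ − 1.662×10⁻⁹) = 2.914×10⁹ m²/s².
v = 53980 m/s = 53.98 km/s.

v ≈ 53.98 km/s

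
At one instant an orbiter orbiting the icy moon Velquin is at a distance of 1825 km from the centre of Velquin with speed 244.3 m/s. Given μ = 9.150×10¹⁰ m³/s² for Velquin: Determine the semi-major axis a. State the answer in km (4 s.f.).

a ≈ 2254 km

r = 1.825×10⁶ m.
Vis-viva rearranged: 1/a = 2/r − v²/μ = 1.096×10⁻⁶ − 6.523×10⁻⁷ = 4.436×10⁻⁷ m⁻¹.
a = 2.254×10⁶ m = 2254.2 km.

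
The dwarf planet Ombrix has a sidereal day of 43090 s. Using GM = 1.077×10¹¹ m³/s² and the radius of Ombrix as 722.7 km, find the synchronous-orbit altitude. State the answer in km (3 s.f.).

A synchronous orbit has period T, so by Kepler's third law a = (μT²/4π²)^(1/3).
μT²/4π² = 1.077×10¹¹ × (4.309×10⁴)² / 39.48 = 5.065×10¹⁸ m³.
a = 1.717×10⁶ m = 1717.4 km.
Altitude h = a − R = 1717.4 − 722.7 = 994.69 km.

h_sync ≈ 995 km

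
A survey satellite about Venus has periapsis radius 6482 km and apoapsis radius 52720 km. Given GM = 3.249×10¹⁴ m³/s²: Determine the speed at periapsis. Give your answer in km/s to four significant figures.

v ≈ 9.448 km/s

Semi-major axis a = (r_p + r_a)/2 = 29601 km = 2.960×10⁷ m.
Vis-viva: v² = μ(2/r − 1/a) = 3.249×10¹⁴ × (3.085×10⁻⁷ − 3.378×10⁻⁸) = 8.927×10⁷ m²/s².
v = 9448 m/s = 9.448 km/s.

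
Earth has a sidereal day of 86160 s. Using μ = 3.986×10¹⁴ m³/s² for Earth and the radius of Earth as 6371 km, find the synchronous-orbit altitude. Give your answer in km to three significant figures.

h_sync ≈ 35800 km

A synchronous orbit has period T, so by Kepler's third law a = (μT²/4π²)^(1/3).
μT²/4π² = 3.986×10¹⁴ × (8.616×10⁴)² / 39.48 = 7.495×10²² m³.
a = 4.216×10⁷ m = 42163 km.
Altitude h = a − R = 42163 − 6371 = 35792 km.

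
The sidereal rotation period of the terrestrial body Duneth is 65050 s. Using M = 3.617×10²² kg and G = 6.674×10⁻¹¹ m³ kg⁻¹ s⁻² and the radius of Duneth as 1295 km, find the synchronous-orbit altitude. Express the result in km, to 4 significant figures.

μ = GM = 6.674×10⁻¹¹ × 3.617×10²² = 2.414×10¹² m³/s².
A synchronous orbit has period T, so by Kepler's third law a = (μT²/4π²)^(1/3).
μT²/4π² = 2.414×10¹² × (6.505×10⁴)² / 39.48 = 2.587×10²⁰ m³.
a = 6.372×10⁶ m = 6372.2 km.
Altitude h = a − R = 6372.2 − 1295 = 5077.2 km.

h_sync ≈ 5077 km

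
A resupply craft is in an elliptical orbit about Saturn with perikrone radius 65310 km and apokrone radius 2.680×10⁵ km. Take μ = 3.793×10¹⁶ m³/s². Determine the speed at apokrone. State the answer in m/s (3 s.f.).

Semi-major axis a = (r_p + r_a)/2 = 1.6666×10⁵ km = 1.667×10⁸ m.
Vis-viva: v² = μ(2/r − 1/a) = 3.793×10¹⁶ × (7.463×10⁻⁹ − 6.000×10⁻⁹) = 5.546×10⁷ m²/s².
v = 7447 m/s.

v ≈ 7450 m/s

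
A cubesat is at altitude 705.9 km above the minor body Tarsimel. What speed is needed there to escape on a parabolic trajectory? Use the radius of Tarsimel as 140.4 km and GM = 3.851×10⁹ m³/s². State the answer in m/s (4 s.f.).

v_esc ≈ 95.40 m/s

r = 140.4 + 705.9 = 846.30 km = 8.4630×10⁵ m.
Escape speed v_esc = √(2μ/r) = √(2 × 3.851×10⁹ / 8.463×10⁵) = √(9.101×10³) = 95.40 m/s.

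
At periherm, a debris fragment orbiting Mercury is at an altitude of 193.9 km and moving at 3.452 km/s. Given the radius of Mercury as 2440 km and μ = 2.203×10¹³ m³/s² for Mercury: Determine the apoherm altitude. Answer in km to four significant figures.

r_p = 2440 + 193.9 = 2633.9 km = 2.634×10⁶ m.
Specific energy ε = v²/2 − μ/r = -2.406×10⁶ J/kg, so a = −μ/(2ε) = 4.578×10⁶ m.
The apsides satisfy r_p + r_a = 2a, so the apoherm radius is 2a − r_p = 6.523×10⁶ m = 6522.9 km.
Apoherm altitude = 6522.9 − 2440 = 4082.9 km.

apoherm altitude ≈ 4083 km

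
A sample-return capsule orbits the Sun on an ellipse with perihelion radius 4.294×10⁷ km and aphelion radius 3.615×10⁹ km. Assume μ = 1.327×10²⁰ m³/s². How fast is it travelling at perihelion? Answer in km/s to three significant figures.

v ≈ 78.2 km/s

Semi-major axis a = (r_p + r_a)/2 = 1.8290×10⁹ km = 1.829×10¹² m.
Vis-viva: v² = μ(2/r − 1/a) = 1.327×10²⁰ × (4.658×10⁻¹¹ − 5.468×10⁻¹³) = 6.108×10⁹ m²/s².
v = 78150 m/s = 78.15 km/s.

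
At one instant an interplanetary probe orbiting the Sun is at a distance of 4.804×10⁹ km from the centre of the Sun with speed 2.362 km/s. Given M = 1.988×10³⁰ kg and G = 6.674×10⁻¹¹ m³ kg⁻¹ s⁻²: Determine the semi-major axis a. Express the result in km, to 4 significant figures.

μ = GM = 6.674×10⁻¹¹ × 1.988×10³⁰ = 1.327×10²⁰ m³/s².
r = 4.804×10¹² m.
Vis-viva rearranged: 1/a = 2/r − v²/μ = 4.163×10⁻¹³ − 4.205×10⁻¹⁴ = 3.743×10⁻¹³ m⁻¹.
a = 2.672×10¹² m = 2.6719×10⁹ km.

a ≈ 2.672×10⁹ km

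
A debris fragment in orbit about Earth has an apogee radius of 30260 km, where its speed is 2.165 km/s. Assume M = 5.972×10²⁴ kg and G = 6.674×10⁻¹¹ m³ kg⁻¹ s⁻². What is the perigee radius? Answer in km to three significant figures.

μ = GM = 6.674×10⁻¹¹ × 5.972×10²⁴ = 3.986×10¹⁴ m³/s².
r_a = 3.026×10⁷ m.
Specific energy ε = v²/2 − μ/r = -1.083×10⁷ J/kg, so a = −μ/(2ε) = 1.840×10⁷ m.
The apsides satisfy r_p + r_a = 2a, so the perigee radius is 2a − r_a = 6.550×10⁶ m = 6549.5 km.

perigee radius ≈ 6550 km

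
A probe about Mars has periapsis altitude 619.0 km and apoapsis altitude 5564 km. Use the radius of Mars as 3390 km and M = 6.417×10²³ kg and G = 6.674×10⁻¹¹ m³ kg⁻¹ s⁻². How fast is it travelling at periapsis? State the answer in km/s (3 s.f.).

v ≈ 3.84 km/s

μ = GM = 6.674×10⁻¹¹ × 6.417×10²³ = 4.283×10¹³ m³/s².
r_p = 3390 + 619.0 = 4009.0 km = 4.0090×10⁶ m.
r_a = 3390 + 5564 = 8954.0 km = 8.9540×10⁶ m.
Semi-major axis a = (r_p + r_a)/2 = 6481.5 km = 6.482×10⁶ m.
Vis-viva: v² = μ(2/r − 1/a) = 4.283×10¹³ × (4.989×10⁻⁷ − 1.543×10⁻⁷) = 1.476×10⁷ m²/s².
v = 3842 m/s = 3.842 km/s.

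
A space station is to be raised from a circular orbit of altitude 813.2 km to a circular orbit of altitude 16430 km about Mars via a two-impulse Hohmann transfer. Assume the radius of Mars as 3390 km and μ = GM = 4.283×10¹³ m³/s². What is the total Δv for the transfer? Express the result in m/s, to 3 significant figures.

Δv_total ≈ 1510 m/s

r₁ = 3390 + 813.2 = 4203.2 km = 4.2032×10⁶ m.
r₂ = 3390 + 16430 = 19820 km = 1.9820×10⁷ m.
Transfer ellipse a_t = (r₁ + r₂)/2 = 1.201×10⁷ m.
At r₁: circular v_c1 = √(μ/r₁) = 3192 m/s; transfer-periapsis v_p = √[μ(2/r₁ − 1/a_t)] = 4100 m/s.
Δv₁ = v_p − v_c1 = 908.3 m/s.
At r₂: circular v_c2 = √(μ/r₂) = 1470 m/s; transfer-apoapsis v_a = √[μ(2/r₂ − 1/a_t)] = 869.6 m/s.
Δv₂ = v_c2 − v_a = 600.4 m/s.
Total Δv = Δv₁ + Δv₂ = 1509 m/s.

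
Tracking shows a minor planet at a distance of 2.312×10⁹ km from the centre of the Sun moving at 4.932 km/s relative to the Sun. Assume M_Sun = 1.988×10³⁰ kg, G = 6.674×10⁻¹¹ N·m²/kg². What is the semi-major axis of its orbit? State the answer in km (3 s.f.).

μ = GM = 6.674×10⁻¹¹ × 1.988×10³⁰ = 1.327×10²⁰ m³/s².
r = 2.312×10¹² m.
Vis-viva rearranged: 1/a = 2/r − v²/μ = 8.651×10⁻¹³ − 1.833×10⁻¹³ = 6.817×10⁻¹³ m⁻¹.
a = 1.467×10¹² m = 1.4669×10⁹ km.

a ≈ 1.47×10⁹ km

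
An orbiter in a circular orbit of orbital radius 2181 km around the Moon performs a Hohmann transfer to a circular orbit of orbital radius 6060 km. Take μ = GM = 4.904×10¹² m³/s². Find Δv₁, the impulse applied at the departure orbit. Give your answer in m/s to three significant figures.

r₁ = 2181 km = 2.181×10⁶ m.
r₂ = 6060 km = 6.060×10⁶ m.
Transfer ellipse a_t = (r₁ + r₂)/2 = 4.120×10⁶ m.
At r₁: circular v_c1 = √(μ/r₁) = 1500 m/s; transfer-perilune v_p = √[μ(2/r₁ − 1/a_t)] = 1818 m/s.
Δv₁ = v_p − v_c1 = 319.0 m/s.

Δv ≈ 319 m/s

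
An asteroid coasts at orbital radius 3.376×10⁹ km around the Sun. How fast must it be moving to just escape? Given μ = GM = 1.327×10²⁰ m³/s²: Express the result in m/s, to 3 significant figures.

v_esc ≈ 8870 m/s

r = 3.376×10⁹ km = 3.376×10¹² m.
Escape speed v_esc = √(2μ/r) = √(2 × 1.327×10²⁰ / 3.376×10¹²) = √(7.861×10⁷) = 8866 m/s.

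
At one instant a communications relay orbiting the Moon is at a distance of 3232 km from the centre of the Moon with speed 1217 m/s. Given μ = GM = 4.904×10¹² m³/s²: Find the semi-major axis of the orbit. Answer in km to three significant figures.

r = 3.232×10⁶ m.
Specific orbital energy ε = v²/2 − μ/r = (1217)²/2 − 4.904×10¹²/3.232×10⁶ = -7.768×10⁵ J/kg.
Since ε = −μ/(2a), a = −μ/(2ε) = 3.157×10⁶ m = 3156.6 km.

a ≈ 3160 km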